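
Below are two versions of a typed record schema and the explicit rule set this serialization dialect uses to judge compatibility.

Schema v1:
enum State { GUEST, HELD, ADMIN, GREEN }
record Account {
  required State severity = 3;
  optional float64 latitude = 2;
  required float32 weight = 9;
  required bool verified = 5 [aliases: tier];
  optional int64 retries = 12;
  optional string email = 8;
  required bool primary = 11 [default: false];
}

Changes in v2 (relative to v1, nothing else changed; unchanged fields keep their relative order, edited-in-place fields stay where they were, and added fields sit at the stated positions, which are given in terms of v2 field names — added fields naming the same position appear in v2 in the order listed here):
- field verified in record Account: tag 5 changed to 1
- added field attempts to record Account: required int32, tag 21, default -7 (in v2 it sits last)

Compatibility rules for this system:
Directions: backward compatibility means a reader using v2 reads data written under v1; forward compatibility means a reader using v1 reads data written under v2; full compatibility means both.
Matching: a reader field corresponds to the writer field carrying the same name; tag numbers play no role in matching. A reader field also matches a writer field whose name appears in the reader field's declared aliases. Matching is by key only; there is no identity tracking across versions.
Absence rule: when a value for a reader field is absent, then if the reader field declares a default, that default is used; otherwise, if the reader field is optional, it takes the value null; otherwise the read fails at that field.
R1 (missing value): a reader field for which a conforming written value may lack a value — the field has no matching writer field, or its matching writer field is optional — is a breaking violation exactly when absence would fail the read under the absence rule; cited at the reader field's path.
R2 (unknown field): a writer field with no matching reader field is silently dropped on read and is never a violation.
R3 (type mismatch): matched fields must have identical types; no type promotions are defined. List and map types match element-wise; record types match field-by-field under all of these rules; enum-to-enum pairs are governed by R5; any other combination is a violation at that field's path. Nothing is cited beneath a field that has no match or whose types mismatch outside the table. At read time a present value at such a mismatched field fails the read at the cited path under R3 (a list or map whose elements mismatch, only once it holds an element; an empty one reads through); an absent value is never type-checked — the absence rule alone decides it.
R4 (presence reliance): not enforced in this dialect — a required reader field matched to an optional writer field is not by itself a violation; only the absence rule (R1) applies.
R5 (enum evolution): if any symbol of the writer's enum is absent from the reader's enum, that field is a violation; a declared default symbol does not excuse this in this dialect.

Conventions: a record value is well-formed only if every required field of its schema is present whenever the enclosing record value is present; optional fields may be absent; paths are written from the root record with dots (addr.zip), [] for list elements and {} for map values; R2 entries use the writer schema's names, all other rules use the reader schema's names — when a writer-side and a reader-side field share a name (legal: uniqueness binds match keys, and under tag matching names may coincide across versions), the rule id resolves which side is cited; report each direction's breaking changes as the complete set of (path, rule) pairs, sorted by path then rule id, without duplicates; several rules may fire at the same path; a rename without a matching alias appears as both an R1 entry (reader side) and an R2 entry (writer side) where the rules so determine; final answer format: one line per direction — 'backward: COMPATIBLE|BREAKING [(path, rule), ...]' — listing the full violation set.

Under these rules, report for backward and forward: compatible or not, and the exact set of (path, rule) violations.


backward: COMPATIBLE []; forward: COMPATIBLE []

each type pair in Account: writer, then reader
backward pass over Account, reader schema v2, writer schema v1:
  severity: State -> State, writer required; from severity
  latitude: float64 -> float64, writer optional; from latitude
  weight: float32 -> float32, writer required; from weight
  verified: bool -> bool, writer required; from verified
  retries: int64 -> int64, writer optional; from retries
  email: string -> string, writer optional; from email
  primary: bool -> bool, writer required; from primary
  attempts has no writer counterpart
  => backward verdict for Account: COMPATIBLE, no violations
forward pass over Account, reader schema v1, writer schema v2:
  severity: State -> State, writer required; from severity
  latitude: float64 -> float64, writer optional; from latitude
  weight: float32 -> float32, writer required; from weight
  verified: bool -> bool, writer required; from verified
  retries: int64 -> int64, writer optional; from retries
  email: string -> string, writer optional; from email
  primary: bool -> bool, writer required; from primary
  attempts (writer side), unknown to reader
  => forward verdict for Account: COMPATIBLE, no violations


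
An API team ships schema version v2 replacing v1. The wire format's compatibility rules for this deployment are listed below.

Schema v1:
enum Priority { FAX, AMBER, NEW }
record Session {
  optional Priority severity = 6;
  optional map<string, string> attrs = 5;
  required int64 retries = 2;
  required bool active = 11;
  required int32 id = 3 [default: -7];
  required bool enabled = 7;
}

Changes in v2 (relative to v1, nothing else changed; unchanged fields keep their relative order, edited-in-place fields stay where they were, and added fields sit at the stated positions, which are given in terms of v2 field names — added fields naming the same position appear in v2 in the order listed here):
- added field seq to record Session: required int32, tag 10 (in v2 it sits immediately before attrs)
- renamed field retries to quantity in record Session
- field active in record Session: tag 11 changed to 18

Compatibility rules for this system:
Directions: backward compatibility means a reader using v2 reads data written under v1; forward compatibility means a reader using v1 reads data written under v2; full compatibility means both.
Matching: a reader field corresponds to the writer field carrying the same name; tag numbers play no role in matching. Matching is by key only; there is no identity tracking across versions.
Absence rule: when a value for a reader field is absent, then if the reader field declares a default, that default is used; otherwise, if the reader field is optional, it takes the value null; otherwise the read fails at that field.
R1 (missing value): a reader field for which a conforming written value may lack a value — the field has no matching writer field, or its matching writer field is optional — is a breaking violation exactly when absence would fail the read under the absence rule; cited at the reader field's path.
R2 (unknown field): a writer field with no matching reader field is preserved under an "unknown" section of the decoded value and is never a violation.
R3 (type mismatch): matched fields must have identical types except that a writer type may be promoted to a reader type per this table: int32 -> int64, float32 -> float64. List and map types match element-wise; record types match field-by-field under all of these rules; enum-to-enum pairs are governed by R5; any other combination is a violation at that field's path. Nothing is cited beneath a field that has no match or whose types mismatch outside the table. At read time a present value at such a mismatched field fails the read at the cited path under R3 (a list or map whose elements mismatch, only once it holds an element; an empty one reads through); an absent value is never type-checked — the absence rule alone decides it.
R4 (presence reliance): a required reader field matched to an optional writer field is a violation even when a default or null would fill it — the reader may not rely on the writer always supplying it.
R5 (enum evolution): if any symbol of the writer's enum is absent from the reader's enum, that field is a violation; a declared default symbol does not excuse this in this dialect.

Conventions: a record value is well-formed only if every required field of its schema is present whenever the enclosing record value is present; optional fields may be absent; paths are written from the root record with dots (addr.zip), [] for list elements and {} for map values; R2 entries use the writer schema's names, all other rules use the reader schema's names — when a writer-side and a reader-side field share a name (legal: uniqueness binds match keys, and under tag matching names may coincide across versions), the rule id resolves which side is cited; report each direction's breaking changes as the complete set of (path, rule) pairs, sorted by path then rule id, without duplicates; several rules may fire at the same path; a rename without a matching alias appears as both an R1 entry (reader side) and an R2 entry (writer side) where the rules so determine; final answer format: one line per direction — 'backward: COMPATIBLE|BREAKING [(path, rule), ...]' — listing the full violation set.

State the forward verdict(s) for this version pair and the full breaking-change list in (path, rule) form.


forward: BREAKING [(retries, R1)]

in Session below, arrows point writer -> reader
forward for Session (reader v1, writer v2):
  severity <- severity (Priority -> Priority, writer optional)
  attrs <- attrs (map<string, string> -> map<string, string>, writer optional)
  no writer field matches reader retries
  active <- active (bool -> bool, writer required)
  id <- id (int32 -> int32, writer required)
  enabled <- enabled (bool -> bool, writer required)
  writer seq: unknown to reader
  writer quantity: unknown to reader
  breaking: (retries, R1)
  => 1 violation(s): forward is BREAKING for Session
the rest of the Session diff is inert for this question:
  added field seq to record Session: required int32, tag 10 (in v2 it sits immediately before attrs) -> fires only in the backward direction of Session, which is not asked here
  field active in record Session: tag 11 changed to 18 -> inert for the asked Session verdict: nothing fires


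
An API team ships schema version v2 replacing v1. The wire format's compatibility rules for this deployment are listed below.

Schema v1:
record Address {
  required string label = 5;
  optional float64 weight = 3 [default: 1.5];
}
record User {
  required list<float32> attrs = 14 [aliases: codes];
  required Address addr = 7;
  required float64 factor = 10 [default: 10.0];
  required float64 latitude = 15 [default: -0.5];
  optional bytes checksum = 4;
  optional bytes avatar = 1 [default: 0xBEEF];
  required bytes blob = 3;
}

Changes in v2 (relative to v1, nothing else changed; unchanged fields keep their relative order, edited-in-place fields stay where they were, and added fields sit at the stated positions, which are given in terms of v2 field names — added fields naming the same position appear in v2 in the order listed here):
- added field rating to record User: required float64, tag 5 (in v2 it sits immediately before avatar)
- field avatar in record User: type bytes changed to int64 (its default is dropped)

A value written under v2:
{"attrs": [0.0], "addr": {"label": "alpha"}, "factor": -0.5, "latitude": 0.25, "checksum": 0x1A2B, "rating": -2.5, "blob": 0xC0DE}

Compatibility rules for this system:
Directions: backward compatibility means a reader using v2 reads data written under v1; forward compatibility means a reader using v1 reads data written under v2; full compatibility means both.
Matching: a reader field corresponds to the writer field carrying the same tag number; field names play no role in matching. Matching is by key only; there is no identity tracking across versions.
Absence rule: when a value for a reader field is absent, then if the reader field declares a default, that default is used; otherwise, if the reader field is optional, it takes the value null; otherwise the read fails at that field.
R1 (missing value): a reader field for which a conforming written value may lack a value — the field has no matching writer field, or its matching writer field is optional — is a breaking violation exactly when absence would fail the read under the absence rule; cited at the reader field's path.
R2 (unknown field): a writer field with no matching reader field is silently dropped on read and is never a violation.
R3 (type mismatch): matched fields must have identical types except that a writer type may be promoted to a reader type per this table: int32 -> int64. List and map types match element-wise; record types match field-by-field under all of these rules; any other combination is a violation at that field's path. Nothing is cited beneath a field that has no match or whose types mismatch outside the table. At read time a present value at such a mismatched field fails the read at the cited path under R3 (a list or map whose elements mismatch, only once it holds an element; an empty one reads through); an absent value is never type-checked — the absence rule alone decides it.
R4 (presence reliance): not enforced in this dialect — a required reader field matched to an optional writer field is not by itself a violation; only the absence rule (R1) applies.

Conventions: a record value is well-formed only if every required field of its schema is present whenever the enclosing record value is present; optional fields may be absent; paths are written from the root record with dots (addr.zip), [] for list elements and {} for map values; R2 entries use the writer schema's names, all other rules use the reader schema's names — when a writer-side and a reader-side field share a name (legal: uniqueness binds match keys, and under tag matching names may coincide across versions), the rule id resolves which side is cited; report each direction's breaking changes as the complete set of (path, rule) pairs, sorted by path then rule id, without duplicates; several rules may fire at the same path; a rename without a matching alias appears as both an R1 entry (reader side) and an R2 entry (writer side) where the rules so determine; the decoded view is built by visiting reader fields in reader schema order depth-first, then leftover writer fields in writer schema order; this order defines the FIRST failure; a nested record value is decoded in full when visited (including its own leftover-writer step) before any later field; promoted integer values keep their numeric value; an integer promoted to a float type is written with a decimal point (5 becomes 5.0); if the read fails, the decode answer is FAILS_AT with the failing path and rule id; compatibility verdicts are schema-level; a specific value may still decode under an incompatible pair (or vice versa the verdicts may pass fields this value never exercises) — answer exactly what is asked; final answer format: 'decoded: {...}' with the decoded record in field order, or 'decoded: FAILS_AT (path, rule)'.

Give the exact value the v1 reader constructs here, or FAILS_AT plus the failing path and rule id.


decoded: {"attrs": [0.0], "addr": {"label": "alpha", "weight": 1.5}, "factor": -0.5, "latitude": 0.25, "checksum": 0x1A2B, "avatar": 0xBEEF, "blob": 0xC0DE}

the writer's type comes first in each User pair
migrating the User value to v1:
  attrs := [0.0]
  addr.label := "alpha"
  addr.weight := 1.5 (absent -> default)
  factor := -0.5
  latitude := 0.25
  checksum := 0x1A2B
  avatar := 0xBEEF (absent -> default)
  blob := 0xC0DE
  writer rating: unknown -> dropped
  => decoded: {"attrs": [0.0], "addr": {"label": "alpha", "weight": 1.5}, "factor": -0.5, "latitude": 0.25, "checksum": 0x1A2B, "avatar": 0xBEEF, "blob": 0xC0DE}
the other User changes do not affect what is asked:
  added field rating to record User: required float64, tag 5 (in v2 it sits immediately before avatar) -> matters for User compatibility verdicts, not for this value's decode
  field avatar in record User: type bytes changed to int64 (its default is dropped) -> matters for User compatibility verdicts, not for this value's decode


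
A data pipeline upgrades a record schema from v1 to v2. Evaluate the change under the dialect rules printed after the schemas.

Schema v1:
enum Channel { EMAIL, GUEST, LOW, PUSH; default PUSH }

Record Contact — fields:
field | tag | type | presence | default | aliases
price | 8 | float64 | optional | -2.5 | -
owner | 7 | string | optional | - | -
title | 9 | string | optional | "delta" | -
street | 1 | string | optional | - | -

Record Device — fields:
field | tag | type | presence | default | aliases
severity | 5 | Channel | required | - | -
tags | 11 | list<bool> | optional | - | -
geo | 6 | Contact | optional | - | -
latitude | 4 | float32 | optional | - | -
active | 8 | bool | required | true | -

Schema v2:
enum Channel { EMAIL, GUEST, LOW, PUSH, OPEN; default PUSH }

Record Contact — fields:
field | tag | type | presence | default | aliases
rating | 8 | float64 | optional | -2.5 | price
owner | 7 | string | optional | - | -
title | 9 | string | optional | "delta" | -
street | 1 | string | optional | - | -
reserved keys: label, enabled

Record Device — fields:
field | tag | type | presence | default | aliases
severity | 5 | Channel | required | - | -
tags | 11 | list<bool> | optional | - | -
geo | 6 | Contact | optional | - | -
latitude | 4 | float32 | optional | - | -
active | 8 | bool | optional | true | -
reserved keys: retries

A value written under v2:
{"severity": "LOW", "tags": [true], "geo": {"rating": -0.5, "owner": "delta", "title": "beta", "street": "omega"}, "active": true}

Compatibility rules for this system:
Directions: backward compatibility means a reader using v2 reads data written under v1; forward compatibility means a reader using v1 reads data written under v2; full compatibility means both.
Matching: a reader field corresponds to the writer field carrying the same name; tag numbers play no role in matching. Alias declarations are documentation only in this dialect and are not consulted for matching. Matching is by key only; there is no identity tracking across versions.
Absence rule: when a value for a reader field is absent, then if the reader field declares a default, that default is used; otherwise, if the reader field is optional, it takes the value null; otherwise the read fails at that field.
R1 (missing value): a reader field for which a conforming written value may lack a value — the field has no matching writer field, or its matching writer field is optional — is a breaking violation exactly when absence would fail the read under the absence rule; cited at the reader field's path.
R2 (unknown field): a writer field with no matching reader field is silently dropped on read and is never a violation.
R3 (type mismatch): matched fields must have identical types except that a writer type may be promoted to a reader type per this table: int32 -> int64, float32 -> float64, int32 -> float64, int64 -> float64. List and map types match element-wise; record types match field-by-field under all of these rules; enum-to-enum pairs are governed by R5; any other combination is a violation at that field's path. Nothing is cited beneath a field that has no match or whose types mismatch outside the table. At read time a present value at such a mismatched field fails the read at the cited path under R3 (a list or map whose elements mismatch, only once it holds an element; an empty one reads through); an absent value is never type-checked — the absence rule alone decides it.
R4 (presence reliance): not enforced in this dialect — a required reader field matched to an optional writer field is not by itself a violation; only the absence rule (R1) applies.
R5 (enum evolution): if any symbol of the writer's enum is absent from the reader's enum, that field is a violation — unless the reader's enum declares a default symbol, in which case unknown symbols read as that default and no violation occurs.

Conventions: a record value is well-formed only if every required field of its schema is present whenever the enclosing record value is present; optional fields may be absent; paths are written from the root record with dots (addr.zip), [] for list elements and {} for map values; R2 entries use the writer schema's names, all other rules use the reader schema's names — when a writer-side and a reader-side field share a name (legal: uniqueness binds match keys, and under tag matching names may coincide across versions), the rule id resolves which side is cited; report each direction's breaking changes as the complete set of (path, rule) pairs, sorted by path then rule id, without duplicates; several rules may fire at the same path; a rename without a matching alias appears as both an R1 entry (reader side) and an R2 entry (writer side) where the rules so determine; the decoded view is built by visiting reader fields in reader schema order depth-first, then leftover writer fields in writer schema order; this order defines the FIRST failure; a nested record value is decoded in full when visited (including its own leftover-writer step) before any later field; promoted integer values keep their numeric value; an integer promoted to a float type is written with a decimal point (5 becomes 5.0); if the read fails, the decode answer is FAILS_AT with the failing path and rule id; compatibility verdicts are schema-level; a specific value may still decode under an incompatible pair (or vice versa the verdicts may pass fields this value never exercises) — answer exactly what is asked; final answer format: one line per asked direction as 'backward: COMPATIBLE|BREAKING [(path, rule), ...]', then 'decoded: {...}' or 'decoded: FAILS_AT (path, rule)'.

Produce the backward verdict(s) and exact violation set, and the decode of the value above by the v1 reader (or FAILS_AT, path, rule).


backward: COMPATIBLE []; decoded: {"severity": "LOW", "tags": [true], "geo": {"price": -2.5, "owner": "delta", "title": "beta", "street": "omega"}, "latitude": null, "active": true}

arrows below run writer -> reader for Device
backward pass over Device, reader schema v2, writer schema v1:
  Channel -> Channel, writer required: severity aligns to severity
  list<bool> -> list<bool>, writer optional: tags aligns to tags
  Contact -> Contact, writer optional: geo aligns to geo
  float32 -> float32, writer optional: latitude aligns to latitude
  bool -> bool, writer required: active aligns to active
  no writer field matches reader geo.rating
  string -> string, writer optional: geo.owner aligns to geo.owner
  string -> string, writer optional: geo.title aligns to geo.title
  string -> string, writer optional: geo.street aligns to geo.street
  geo.price (writer side), unknown to reader
  => backward verdict for Device: COMPATIBLE, no violations
decoding the Device value with the v1 reader:
  severity := "LOW"
  tags := [true]
  geo.price := -2.5 (no value, default fills)
  geo.owner := "delta"
  geo.title := "beta"
  geo.street := "omega"
  writer geo.rating: unmatched, discarded
  latitude := null (not supplied -> null)
  active := true
  => decoded: {"severity": "LOW", "tags": [true], "geo": {"price": -2.5, "owner": "delta", "title": "beta", "street": "omega"}, "latitude": null, "active": true}
the rest of the Device diff is inert for this question:
  enum Channel (field severity in record Device): symbol OPEN added -> no rule fires on it in Device's dialect; the asked verdict holds
  field active in record Device: required changed to optional -> no rule fires on it in Device's dialect; the asked verdict holds


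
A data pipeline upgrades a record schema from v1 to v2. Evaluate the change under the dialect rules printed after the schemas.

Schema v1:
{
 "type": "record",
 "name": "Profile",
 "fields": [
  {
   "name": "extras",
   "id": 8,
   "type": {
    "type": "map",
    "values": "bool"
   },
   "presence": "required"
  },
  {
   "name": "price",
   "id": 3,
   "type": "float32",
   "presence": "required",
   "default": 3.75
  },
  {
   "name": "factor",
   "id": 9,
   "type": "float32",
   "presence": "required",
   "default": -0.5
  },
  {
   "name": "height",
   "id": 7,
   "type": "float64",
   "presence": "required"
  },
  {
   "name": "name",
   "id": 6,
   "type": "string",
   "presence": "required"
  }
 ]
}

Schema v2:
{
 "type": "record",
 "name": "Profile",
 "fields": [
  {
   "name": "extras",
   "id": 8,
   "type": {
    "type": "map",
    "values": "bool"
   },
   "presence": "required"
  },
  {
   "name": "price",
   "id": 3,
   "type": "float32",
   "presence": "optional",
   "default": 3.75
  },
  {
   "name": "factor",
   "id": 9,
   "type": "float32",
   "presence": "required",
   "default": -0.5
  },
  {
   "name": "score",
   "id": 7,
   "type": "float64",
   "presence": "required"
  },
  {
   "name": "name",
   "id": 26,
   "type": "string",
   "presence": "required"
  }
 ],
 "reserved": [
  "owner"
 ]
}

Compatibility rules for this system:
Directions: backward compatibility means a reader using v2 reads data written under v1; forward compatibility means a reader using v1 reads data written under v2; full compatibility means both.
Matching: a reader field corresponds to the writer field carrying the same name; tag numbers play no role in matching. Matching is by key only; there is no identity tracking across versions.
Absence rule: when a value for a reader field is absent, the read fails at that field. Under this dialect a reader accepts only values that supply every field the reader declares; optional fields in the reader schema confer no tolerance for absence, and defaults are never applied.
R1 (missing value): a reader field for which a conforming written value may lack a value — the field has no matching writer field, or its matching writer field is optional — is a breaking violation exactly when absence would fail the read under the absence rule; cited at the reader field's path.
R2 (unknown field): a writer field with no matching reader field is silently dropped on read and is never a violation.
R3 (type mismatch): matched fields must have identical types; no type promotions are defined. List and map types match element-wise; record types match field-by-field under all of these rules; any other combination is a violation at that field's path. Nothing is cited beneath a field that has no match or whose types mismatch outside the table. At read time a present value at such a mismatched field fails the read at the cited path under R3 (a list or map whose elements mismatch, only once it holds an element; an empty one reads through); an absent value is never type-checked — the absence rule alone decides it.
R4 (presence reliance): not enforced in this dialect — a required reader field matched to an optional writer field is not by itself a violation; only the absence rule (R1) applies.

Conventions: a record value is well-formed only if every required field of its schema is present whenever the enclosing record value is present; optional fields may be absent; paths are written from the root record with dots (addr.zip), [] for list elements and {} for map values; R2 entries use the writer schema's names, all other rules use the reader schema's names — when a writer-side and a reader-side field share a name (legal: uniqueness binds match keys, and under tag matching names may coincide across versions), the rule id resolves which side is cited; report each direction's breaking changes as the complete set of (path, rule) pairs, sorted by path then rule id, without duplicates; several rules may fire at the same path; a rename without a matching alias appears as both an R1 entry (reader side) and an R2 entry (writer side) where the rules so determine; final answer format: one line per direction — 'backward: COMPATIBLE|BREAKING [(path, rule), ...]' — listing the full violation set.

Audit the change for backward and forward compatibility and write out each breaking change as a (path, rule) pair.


backward: BREAKING [(score, R1)]; forward: BREAKING [(height, R1), (price, R1)]

arrows below run writer -> reader for Profile
backward for Profile (reader v2, writer v1):
  extras <- extras (map<string, bool> -> map<string, bool>, writer required)
  price <- price (float32 -> float32, writer required)
  factor <- factor (float32 -> float32, writer required)
  score: no writer-side match
  name <- name (string -> string, writer required)
  leftover writer field: height
  violation R1 at score
  => backward verdict for Profile: BREAKING, 1 violation(s)
forward for Profile (reader v1, writer v2):
  extras <- extras (map<string, bool> -> map<string, bool>, writer required)
  price <- price (float32 -> float32, writer optional)
  factor <- factor (float32 -> float32, writer required)
  height: no writer-side match
  name <- name (string -> string, writer required)
  leftover writer field: score
  violation R1 at height
  violation R1 at price
  => forward verdict for Profile: BREAKING, 2 violation(s)


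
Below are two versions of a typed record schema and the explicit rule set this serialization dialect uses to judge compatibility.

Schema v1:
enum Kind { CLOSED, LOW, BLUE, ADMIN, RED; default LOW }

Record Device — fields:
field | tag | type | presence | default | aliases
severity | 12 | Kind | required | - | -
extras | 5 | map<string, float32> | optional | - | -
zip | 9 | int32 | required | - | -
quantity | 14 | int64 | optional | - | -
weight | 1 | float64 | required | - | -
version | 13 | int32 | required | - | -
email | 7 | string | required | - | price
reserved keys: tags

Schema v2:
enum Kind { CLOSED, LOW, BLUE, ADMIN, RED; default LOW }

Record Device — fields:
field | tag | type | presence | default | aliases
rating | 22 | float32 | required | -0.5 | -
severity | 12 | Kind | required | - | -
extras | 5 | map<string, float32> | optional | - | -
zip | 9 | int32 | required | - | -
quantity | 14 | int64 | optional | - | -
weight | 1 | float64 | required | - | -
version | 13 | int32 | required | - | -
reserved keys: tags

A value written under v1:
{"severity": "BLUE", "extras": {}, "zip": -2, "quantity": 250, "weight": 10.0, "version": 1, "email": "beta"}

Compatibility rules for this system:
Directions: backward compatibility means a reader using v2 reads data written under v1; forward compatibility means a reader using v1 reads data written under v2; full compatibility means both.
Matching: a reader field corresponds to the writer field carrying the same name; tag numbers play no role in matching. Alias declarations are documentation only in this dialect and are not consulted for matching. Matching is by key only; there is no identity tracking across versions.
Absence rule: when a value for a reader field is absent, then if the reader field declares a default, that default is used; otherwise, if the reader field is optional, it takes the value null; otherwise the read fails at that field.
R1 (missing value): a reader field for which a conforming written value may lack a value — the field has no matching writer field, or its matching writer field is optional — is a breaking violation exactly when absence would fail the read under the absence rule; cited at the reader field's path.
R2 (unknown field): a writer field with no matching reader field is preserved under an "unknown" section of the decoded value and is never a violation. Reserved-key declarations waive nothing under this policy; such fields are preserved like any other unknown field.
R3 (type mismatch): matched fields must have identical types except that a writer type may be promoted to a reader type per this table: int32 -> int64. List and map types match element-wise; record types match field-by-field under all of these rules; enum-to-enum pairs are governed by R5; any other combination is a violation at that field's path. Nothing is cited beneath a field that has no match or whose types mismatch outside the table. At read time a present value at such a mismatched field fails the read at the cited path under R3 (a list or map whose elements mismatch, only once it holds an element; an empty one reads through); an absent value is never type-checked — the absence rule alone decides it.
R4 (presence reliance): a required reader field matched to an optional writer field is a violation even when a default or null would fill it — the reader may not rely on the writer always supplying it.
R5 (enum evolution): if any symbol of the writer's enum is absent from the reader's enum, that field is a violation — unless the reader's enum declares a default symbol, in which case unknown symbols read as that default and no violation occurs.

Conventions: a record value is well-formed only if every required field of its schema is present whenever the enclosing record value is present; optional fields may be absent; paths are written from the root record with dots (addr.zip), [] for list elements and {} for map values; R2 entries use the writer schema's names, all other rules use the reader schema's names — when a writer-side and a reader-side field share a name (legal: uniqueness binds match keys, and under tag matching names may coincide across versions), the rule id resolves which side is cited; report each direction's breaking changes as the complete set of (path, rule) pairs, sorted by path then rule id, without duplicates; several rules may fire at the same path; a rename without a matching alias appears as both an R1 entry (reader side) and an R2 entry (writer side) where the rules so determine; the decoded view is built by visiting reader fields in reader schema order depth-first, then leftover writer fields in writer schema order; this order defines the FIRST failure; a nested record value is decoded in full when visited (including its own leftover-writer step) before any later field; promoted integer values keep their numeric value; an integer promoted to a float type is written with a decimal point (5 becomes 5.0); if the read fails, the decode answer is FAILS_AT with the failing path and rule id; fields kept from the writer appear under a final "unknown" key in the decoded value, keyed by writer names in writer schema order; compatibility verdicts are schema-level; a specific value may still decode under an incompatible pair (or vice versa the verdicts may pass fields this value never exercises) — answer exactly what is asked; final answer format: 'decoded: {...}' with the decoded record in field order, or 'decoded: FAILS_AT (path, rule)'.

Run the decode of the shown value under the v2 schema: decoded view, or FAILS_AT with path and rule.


the writer's type comes first in each Device pair
migrating the Device value to v2:
  rating := -0.5 (no value, default fills)
  severity := "BLUE"
  extras := {}
  zip := -2
  quantity := 250
  weight := 10.0
  version := 1
  writer email: kept under "unknown"
  => decoded: {"rating": -0.5, "severity": "BLUE", "extras": {}, "zip": -2, "quantity": 250, "weight": 10.0, "version": 1, "unknown": {"email": "beta"}}

decoded: {"rating": -0.5, "severity": "BLUE", "extras": {}, "zip": -2, "quantity": 250, "weight": 10.0, "version": 1, "unknown": {"email": "beta"}}


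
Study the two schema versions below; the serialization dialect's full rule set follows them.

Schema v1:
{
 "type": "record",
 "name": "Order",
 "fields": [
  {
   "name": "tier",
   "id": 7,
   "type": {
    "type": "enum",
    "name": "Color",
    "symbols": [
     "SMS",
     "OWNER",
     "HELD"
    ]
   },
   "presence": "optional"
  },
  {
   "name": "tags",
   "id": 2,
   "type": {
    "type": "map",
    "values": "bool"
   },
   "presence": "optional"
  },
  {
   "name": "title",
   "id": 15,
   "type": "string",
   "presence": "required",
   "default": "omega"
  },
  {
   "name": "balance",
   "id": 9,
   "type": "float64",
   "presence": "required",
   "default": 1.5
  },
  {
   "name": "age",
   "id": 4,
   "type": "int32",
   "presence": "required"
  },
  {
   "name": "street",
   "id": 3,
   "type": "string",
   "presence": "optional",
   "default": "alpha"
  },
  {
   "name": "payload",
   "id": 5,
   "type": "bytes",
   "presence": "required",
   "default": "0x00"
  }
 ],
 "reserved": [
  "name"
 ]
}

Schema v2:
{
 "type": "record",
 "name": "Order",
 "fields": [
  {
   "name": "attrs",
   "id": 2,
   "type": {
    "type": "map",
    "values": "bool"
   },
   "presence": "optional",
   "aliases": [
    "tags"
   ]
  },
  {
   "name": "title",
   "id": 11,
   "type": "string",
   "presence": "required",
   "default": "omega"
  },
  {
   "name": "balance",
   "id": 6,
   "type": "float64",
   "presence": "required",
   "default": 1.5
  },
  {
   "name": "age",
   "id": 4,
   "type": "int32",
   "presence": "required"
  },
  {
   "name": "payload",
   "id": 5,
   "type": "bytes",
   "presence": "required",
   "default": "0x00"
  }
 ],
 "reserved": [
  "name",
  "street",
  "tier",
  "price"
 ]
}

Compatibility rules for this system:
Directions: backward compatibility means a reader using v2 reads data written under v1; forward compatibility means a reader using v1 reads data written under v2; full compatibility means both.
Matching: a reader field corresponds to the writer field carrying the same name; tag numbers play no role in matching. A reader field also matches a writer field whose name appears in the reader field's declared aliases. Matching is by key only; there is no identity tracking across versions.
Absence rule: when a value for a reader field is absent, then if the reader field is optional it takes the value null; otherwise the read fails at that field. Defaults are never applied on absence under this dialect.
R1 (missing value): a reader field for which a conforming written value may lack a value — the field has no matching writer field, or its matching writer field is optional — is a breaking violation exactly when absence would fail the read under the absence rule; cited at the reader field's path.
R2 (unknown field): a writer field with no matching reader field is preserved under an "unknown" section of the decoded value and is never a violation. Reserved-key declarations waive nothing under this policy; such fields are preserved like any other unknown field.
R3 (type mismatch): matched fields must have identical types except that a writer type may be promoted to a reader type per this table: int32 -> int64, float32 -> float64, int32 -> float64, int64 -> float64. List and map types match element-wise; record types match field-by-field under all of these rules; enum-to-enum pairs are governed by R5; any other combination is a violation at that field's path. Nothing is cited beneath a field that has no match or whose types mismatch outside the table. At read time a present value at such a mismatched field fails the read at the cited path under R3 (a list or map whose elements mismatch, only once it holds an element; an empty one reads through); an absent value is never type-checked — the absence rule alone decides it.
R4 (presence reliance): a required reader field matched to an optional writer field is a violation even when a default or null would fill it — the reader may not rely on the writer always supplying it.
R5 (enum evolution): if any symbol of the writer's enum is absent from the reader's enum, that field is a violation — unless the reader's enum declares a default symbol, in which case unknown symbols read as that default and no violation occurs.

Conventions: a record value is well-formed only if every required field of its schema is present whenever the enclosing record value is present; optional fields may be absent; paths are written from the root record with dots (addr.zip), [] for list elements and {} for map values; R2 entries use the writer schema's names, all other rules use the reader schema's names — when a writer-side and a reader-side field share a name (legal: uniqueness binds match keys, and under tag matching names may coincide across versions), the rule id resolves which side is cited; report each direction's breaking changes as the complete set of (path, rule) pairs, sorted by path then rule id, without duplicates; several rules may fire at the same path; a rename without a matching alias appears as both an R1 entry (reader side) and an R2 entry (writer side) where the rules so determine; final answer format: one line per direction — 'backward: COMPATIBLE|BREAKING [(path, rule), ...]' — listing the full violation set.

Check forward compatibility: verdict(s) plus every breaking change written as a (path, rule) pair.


forward: COMPATIBLE []

arrows below run writer -> reader for Order
checking forward for Order: reader v1 against writer v2:
  tier has no writer counterpart
  tags has no writer counterpart
  writer required, string -> string: reader title maps from writer title
  writer required, float64 -> float64: reader balance maps from writer balance
  writer required, int32 -> int32: reader age maps from writer age
  street has no writer counterpart
  writer required, bytes -> bytes: reader payload maps from writer payload
  writer field attrs has no reader counterpart
  => forward verdict for Order: COMPATIBLE, no violations
the rest of the Order diff is inert for this question:
  field title in record Order: tag 15 changed to 11 -> triggers nothing under Order's printed rules — same verdict
  field balance in record Order: tag 9 changed to 6 -> triggers nothing under Order's printed rules — same verdict
  renamed field tags to attrs in record Order (alias tags declared on the renamed field) -> triggers nothing under Order's printed rules — same verdict
  removed field street from record Order (its key "street" joins the reserved list) -> triggers nothing under Order's printed rules — same verdict
  removed field tier from record Order (its key "tier" joins the reserved list) -> triggers nothing under Order's printed rules — same verdict
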